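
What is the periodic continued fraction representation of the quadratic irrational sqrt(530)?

Write x_i = (sqrt(530) + m_i)/d_i with (m_0, d_0) = (0, 1). a_0 = floor(sqrt(530)) = 23, since 23^2 = 529 <= 530 < 576 = 24^2.
Iterate m_{i+1} = d_i*a_i - m_i, d_{i+1} = (530 - m_{i+1}^2)/d_i, a_{i+1} = floor((a_0 + m_{i+1})/d_{i+1}):
  m_1 = 1*23 - 0 = 23, d_1 = (530 - 23^2)/1 = 1/1 = 1, a_1 = floor((23 + 23)/1) = 46.
  m_2 = 1*46 - 23 = 23, d_2 = (530 - 23^2)/1 = 1/1 = 1: (m_2, d_2) = (m_1, d_1) = (23, 1), so from here the quotient a_1 repeats; the period length is 1.
Hence the expansion of sqrt(530) is a_0 = 23 followed by the repeating block 46 (period 1).

[23; (46)]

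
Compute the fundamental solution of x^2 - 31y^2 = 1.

First expand sqrt(31) as a continued fraction. With x_i = (sqrt(31) + m_i)/d_i and (m_0, d_0) = (0, 1): a_0 = floor(sqrt(31)) = 5, since 5^2 = 25 <= 31 < 36 = 6^2.
Iterate m_{i+1} = d_i*a_i - m_i, d_{i+1} = (31 - m_{i+1}^2)/d_i, a_{i+1} = floor((a_0 + m_{i+1})/d_{i+1}):
  m_1 = 1*5 - 0 = 5, d_1 = (31 - 5^2)/1 = 6/1 = 6, a_1 = floor((5 + 5)/6) = 1.
  m_2 = 6*1 - 5 = 1, d_2 = (31 - 1^2)/6 = 30/6 = 5, a_2 = floor((5 + 1)/5) = 1.
  m_3 = 5*1 - 1 = 4, d_3 = (31 - 4^2)/5 = 15/5 = 3, a_3 = floor((5 + 4)/3) = 3.
  m_4 = 3*3 - 4 = 5, d_4 = (31 - 5^2)/3 = 6/3 = 2, a_4 = floor((5 + 5)/2) = 5.
  m_5 = 2*5 - 5 = 5, d_5 = (31 - 5^2)/2 = 6/2 = 3, a_5 = floor((5 + 5)/3) = 3.
  m_6 = 3*3 - 5 = 4, d_6 = (31 - 4^2)/3 = 15/3 = 5, a_6 = floor((5 + 4)/5) = 1.
  m_7 = 5*1 - 4 = 1, d_7 = (31 - 1^2)/5 = 30/5 = 6, a_7 = floor((5 + 1)/6) = 1.
  m_8 = 6*1 - 1 = 5, d_8 = (31 - 5^2)/6 = 6/6 = 1, a_8 = floor((5 + 5)/1) = 10.
  m_9 = 1*10 - 5 = 5, d_9 = (31 - 5^2)/1 = 6/1 = 6: (m_9, d_9) = (m_1, d_1) = (5, 6), so from here the quotients repeat a_1, ..., a_8; the period length is 8.
So sqrt(31) = [5; (1, 1, 3, 5, 3, 1, 1, 10)] with period length k = 8.
k is even, so the fundamental solution of x^2 - 31y^2 = 1 is (p_{k-1}, q_{k-1}) = (p_7, q_7); compute convergents through index 7.
Convergents (p_i = a_i*p_{i-1} + p_{i-2}, q_i = a_i*q_{i-1} + q_{i-2} with p_{-2}=0, p_{-1}=1, q_{-2}=1, q_{-1}=0):
  i=0: a_0=5, p_0 = 5*1 + 0 = 5, q_0 = 5*0 + 1 = 1.
  i=1: a_1=1, p_1 = 1*5 + 1 = 6, q_1 = 1*1 + 0 = 1.
  i=2: a_2=1, p_2 = 1*6 + 5 = 11, q_2 = 1*1 + 1 = 2.
  i=3: a_3=3, p_3 = 3*11 + 6 = 39, q_3 = 3*2 + 1 = 7.
  i=4: a_4=5, p_4 = 5*39 + 11 = 206, q_4 = 5*7 + 2 = 37.
  i=5: a_5=3, p_5 = 3*206 + 39 = 657, q_5 = 3*37 + 7 = 118.
  i=6: a_6=1, p_6 = 1*657 + 206 = 863, q_6 = 1*118 + 37 = 155.
  i=7: a_7=1, p_7 = 1*863 + 657 = 1520, q_7 = 1*155 + 118 = 273.
Check: 1520^2 - 31*273^2 = 2310400 - 2310399 = 1, so (x, y) = (1520, 273) solves the equation, and by the theorem it is the least positive solution.

(x, y) = (1520, 273)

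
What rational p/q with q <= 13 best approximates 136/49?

Expand x = 136/49 as a continued fraction with the Euclidean algorithm:
  136 = 2*49 + 38, so a_0 = 2.
  49 = 1*38 + 11, so a_1 = 1.
  38 = 3*11 + 5, so a_2 = 3.
  11 = 2*5 + 1, so a_3 = 2.
  5 = 5*1 + 0, so a_4 = 5.
so x = [2; 1, 3, 2, 5].
Convergents (p_i = a_i*p_{i-1} + p_{i-2}, q_i = a_i*q_{i-1} + q_{i-2} with p_{-2}=0, p_{-1}=1, q_{-2}=1, q_{-1}=0), until the denominator exceeds 13:
  i=0: a_0=2, p_0 = 2*1 + 0 = 2, q_0 = 2*0 + 1 = 1.
  i=1: a_1=1, p_1 = 1*2 + 1 = 3, q_1 = 1*1 + 0 = 1.
  i=2: a_2=3, p_2 = 3*3 + 2 = 11, q_2 = 3*1 + 1 = 4.
  i=3: a_3=2, p_3 = 2*11 + 3 = 25, q_3 = 2*4 + 1 = 9.
  i=4: a_4=5, p_4 = 5*25 + 11 = 136, q_4 = 5*9 + 4 = 49.
q_4 = 49 > 13, so the last convergent with denominator <= 13 is p_3/q_3 = 25/9.
The closest fraction with denominator <= 13 is either p_3/q_3 or the intermediate fraction (k*p_3 + p_2)/(k*q_3 + q_2) with the largest k >= 1 whose denominator stays <= 13; these approach x as k grows, and every other convergent or intermediate fraction in range is farther away.
Largest k: floor((13 - q_2)/q_3) = floor((13 - 4)/9) = 1.
That gives (1*25 + 11)/(1*9 + 4) = 36/13.
Compare the errors: |x - 25/9| = |136*9 - 25*49|/(49*9) = 1/441, and |x - 36/13| = |136*13 - 36*49|/(49*13) = 4/637.
Cross-multiplying, 1*637 = 637 < 1764 = 4*441, so 1/441 is smaller: the convergent 25/9 is closer to x than 36/13.

25/9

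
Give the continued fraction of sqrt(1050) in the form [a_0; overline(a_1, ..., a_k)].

Write x_i = (sqrt(1050) + m_i)/d_i with (m_0, d_0) = (0, 1). a_0 = floor(sqrt(1050)) = 32, since 32^2 = 1024 <= 1050 < 1089 = 33^2.
Iterate m_{i+1} = d_i*a_i - m_i, d_{i+1} = (1050 - m_{i+1}^2)/d_i, a_{i+1} = floor((a_0 + m_{i+1})/d_{i+1}):
  m_1 = 1*32 - 0 = 32, d_1 = (1050 - 32^2)/1 = 26/1 = 26, a_1 = floor((32 + 32)/26) = 2.
  m_2 = 26*2 - 32 = 20, d_2 = (1050 - 20^2)/26 = 650/26 = 25, a_2 = floor((32 + 20)/25) = 2.
  m_3 = 25*2 - 20 = 30, d_3 = (1050 - 30^2)/25 = 150/25 = 6, a_3 = floor((32 + 30)/6) = 10.
  m_4 = 6*10 - 30 = 30, d_4 = (1050 - 30^2)/6 = 150/6 = 25, a_4 = floor((32 + 30)/25) = 2.
  m_5 = 25*2 - 30 = 20, d_5 = (1050 - 20^2)/25 = 650/25 = 26, a_5 = floor((32 + 20)/26) = 2.
  m_6 = 26*2 - 20 = 32, d_6 = (1050 - 32^2)/26 = 26/26 = 1, a_6 = floor((32 + 32)/1) = 64.
  m_7 = 1*64 - 32 = 32, d_7 = (1050 - 32^2)/1 = 26/1 = 26: (m_7, d_7) = (m_1, d_1) = (32, 26), so from here the quotients repeat a_1, ..., a_6; the period length is 6.
Hence the expansion of sqrt(1050) is a_0 = 32 followed by the repeating block 2, 2, 10, 2, 2, 64 (period 6).

[32; overline(2, 2, 10, 2, 2, 64)]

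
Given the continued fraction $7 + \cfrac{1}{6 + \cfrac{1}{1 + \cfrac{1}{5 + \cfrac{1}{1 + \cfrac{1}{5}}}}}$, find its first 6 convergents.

7/1, 43/6, 50/7, 293/41, 343/48, 2008/281

Using the convergent recurrence p_i = a_i*p_{i-1} + p_{i-2}, q_i = a_i*q_{i-1} + q_{i-2} with p_{-2}=0, p_{-1}=1, q_{-2}=1, q_{-1}=0:
  i=0: a_0=7, p_0 = 7*1 + 0 = 7, q_0 = 7*0 + 1 = 1.
  i=1: a_1=6, p_1 = 6*7 + 1 = 43, q_1 = 6*1 + 0 = 6.
  i=2: a_2=1, p_2 = 1*43 + 7 = 50, q_2 = 1*6 + 1 = 7.
  i=3: a_3=5, p_3 = 5*50 + 43 = 293, q_3 = 5*7 + 6 = 41.
  i=4: a_4=1, p_4 = 1*293 + 50 = 343, q_4 = 1*41 + 7 = 48.
  i=5: a_5=5, p_5 = 5*343 + 293 = 2008, q_5 = 5*48 + 41 = 281.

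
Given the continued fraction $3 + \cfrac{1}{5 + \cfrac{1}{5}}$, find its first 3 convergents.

3/1, 16/5, 83/26

Using the convergent recurrence p_i = a_i*p_{i-1} + p_{i-2}, q_i = a_i*q_{i-1} + q_{i-2} with p_{-2}=0, p_{-1}=1, q_{-2}=1, q_{-1}=0:
  i=0: a_0=3, p_0 = 3*1 + 0 = 3, q_0 = 3*0 + 1 = 1.
  i=1: a_1=5, p_1 = 5*3 + 1 = 16, q_1 = 5*1 + 0 = 5.
  i=2: a_2=5, p_2 = 5*16 + 3 = 83, q_2 = 5*5 + 1 = 26.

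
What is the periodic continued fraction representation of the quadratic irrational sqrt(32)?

Write x_i = (sqrt(32) + m_i)/d_i with (m_0, d_0) = (0, 1). a_0 = floor(sqrt(32)) = 5, since 5^2 = 25 <= 32 < 36 = 6^2.
Iterate m_{i+1} = d_i*a_i - m_i, d_{i+1} = (32 - m_{i+1}^2)/d_i, a_{i+1} = floor((a_0 + m_{i+1})/d_{i+1}):
  m_1 = 1*5 - 0 = 5, d_1 = (32 - 5^2)/1 = 7/1 = 7, a_1 = floor((5 + 5)/7) = 1.
  m_2 = 7*1 - 5 = 2, d_2 = (32 - 2^2)/7 = 28/7 = 4, a_2 = floor((5 + 2)/4) = 1.
  m_3 = 4*1 - 2 = 2, d_3 = (32 - 2^2)/4 = 28/4 = 7, a_3 = floor((5 + 2)/7) = 1.
  m_4 = 7*1 - 2 = 5, d_4 = (32 - 5^2)/7 = 7/7 = 1, a_4 = floor((5 + 5)/1) = 10.
  m_5 = 1*10 - 5 = 5, d_5 = (32 - 5^2)/1 = 7/1 = 7: (m_5, d_5) = (m_1, d_1) = (5, 7), so from here the quotients repeat a_1, ..., a_4; the period length is 4.
Hence the expansion of sqrt(32) is a_0 = 5 followed by the repeating block 1, 1, 1, 10 (period 4).

[5; (1, 1, 1, 10)]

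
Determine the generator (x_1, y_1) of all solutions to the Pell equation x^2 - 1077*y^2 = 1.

First expand sqrt(1077) as a continued fraction. With x_i = (sqrt(1077) + m_i)/d_i and (m_0, d_0) = (0, 1): a_0 = floor(sqrt(1077)) = 32, since 32^2 = 1024 <= 1077 < 1089 = 33^2.
Iterate m_{i+1} = d_i*a_i - m_i, d_{i+1} = (1077 - m_{i+1}^2)/d_i, a_{i+1} = floor((a_0 + m_{i+1})/d_{i+1}):
  m_1 = 1*32 - 0 = 32, d_1 = (1077 - 32^2)/1 = 53/1 = 53, a_1 = floor((32 + 32)/53) = 1.
  m_2 = 53*1 - 32 = 21, d_2 = (1077 - 21^2)/53 = 636/53 = 12, a_2 = floor((32 + 21)/12) = 4.
  m_3 = 12*4 - 21 = 27, d_3 = (1077 - 27^2)/12 = 348/12 = 29, a_3 = floor((32 + 27)/29) = 2.
  m_4 = 29*2 - 27 = 31, d_4 = (1077 - 31^2)/29 = 116/29 = 4, a_4 = floor((32 + 31)/4) = 15.
  m_5 = 4*15 - 31 = 29, d_5 = (1077 - 29^2)/4 = 236/4 = 59, a_5 = floor((32 + 29)/59) = 1.
  m_6 = 59*1 - 29 = 30, d_6 = (1077 - 30^2)/59 = 177/59 = 3, a_6 = floor((32 + 30)/3) = 20.
  m_7 = 3*20 - 30 = 30, d_7 = (1077 - 30^2)/3 = 177/3 = 59, a_7 = floor((32 + 30)/59) = 1.
  m_8 = 59*1 - 30 = 29, d_8 = (1077 - 29^2)/59 = 236/59 = 4, a_8 = floor((32 + 29)/4) = 15.
  m_9 = 4*15 - 29 = 31, d_9 = (1077 - 31^2)/4 = 116/4 = 29, a_9 = floor((32 + 31)/29) = 2.
  m_10 = 29*2 - 31 = 27, d_10 = (1077 - 27^2)/29 = 348/29 = 12, a_10 = floor((32 + 27)/12) = 4.
  m_11 = 12*4 - 27 = 21, d_11 = (1077 - 21^2)/12 = 636/12 = 53, a_11 = floor((32 + 21)/53) = 1.
  m_12 = 53*1 - 21 = 32, d_12 = (1077 - 32^2)/53 = 53/53 = 1, a_12 = floor((32 + 32)/1) = 64.
  m_13 = 1*64 - 32 = 32, d_13 = (1077 - 32^2)/1 = 53/1 = 53: (m_13, d_13) = (m_1, d_1) = (32, 53), so from here the quotients repeat a_1, ..., a_12; the period length is 12.
So sqrt(1077) = [32; (1, 4, 2, 15, 1, 20, 1, 15, 2, 4, 1, 64)] with period length k = 12.
k is even, so the fundamental solution of x^2 - 1077y^2 = 1 is (p_{k-1}, q_{k-1}) = (p_11, q_11); compute convergents through index 11.
Convergents (p_i = a_i*p_{i-1} + p_{i-2}, q_i = a_i*q_{i-1} + q_{i-2} with p_{-2}=0, p_{-1}=1, q_{-2}=1, q_{-1}=0):
  i=0: a_0=32, p_0 = 32*1 + 0 = 32, q_0 = 32*0 + 1 = 1.
  i=1: a_1=1, p_1 = 1*32 + 1 = 33, q_1 = 1*1 + 0 = 1.
  i=2: a_2=4, p_2 = 4*33 + 32 = 164, q_2 = 4*1 + 1 = 5.
  i=3: a_3=2, p_3 = 2*164 + 33 = 361, q_3 = 2*5 + 1 = 11.
  i=4: a_4=15, p_4 = 15*361 + 164 = 5579, q_4 = 15*11 + 5 = 170.
  i=5: a_5=1, p_5 = 1*5579 + 361 = 5940, q_5 = 1*170 + 11 = 181.
  i=6: a_6=20, p_6 = 20*5940 + 5579 = 124379, q_6 = 20*181 + 170 = 3790.
  i=7: a_7=1, p_7 = 1*124379 + 5940 = 130319, q_7 = 1*3790 + 181 = 3971.
  i=8: a_8=15, p_8 = 15*130319 + 124379 = 2079164, q_8 = 15*3971 + 3790 = 63355.
  i=9: a_9=2, p_9 = 2*2079164 + 130319 = 4288647, q_9 = 2*63355 + 3971 = 130681.
  i=10: a_10=4, p_10 = 4*4288647 + 2079164 = 19233752, q_10 = 4*130681 + 63355 = 586079.
  i=11: a_11=1, p_11 = 1*19233752 + 4288647 = 23522399, q_11 = 1*586079 + 130681 = 716760.
Check: 23522399^2 - 1077*716760^2 = 553303254715201 - 553303254715200 = 1, so (x, y) = (23522399, 716760) solves the equation, and by the theorem it is the least positive solution.

(x, y) = (23522399, 716760)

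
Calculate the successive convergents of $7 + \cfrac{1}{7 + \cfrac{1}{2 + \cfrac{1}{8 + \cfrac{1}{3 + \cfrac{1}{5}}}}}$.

Using the convergent recurrence p_i = a_i*p_{i-1} + p_{i-2}, q_i = a_i*q_{i-1} + q_{i-2} with p_{-2}=0, p_{-1}=1, q_{-2}=1, q_{-1}=0:
  i=0: a_0=7, p_0 = 7*1 + 0 = 7, q_0 = 7*0 + 1 = 1.
  i=1: a_1=7, p_1 = 7*7 + 1 = 50, q_1 = 7*1 + 0 = 7.
  i=2: a_2=2, p_2 = 2*50 + 7 = 107, q_2 = 2*7 + 1 = 15.
  i=3: a_3=8, p_3 = 8*107 + 50 = 906, q_3 = 8*15 + 7 = 127.
  i=4: a_4=3, p_4 = 3*906 + 107 = 2825, q_4 = 3*127 + 15 = 396.
  i=5: a_5=5, p_5 = 5*2825 + 906 = 15031, q_5 = 5*396 + 127 = 2107.

7/1, 50/7, 107/15, 906/127, 2825/396, 15031/2107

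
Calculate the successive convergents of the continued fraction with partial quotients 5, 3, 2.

Using the convergent recurrence p_i = a_i*p_{i-1} + p_{i-2}, q_i = a_i*q_{i-1} + q_{i-2} with p_{-2}=0, p_{-1}=1, q_{-2}=1, q_{-1}=0:
  i=0: a_0=5, p_0 = 5*1 + 0 = 5, q_0 = 5*0 + 1 = 1.
  i=1: a_1=3, p_1 = 3*5 + 1 = 16, q_1 = 3*1 + 0 = 3.
  i=2: a_2=2, p_2 = 2*16 + 5 = 37, q_2 = 2*3 + 1 = 7.

5/1, 16/3, 37/7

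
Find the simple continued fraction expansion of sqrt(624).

Write x_i = (sqrt(624) + m_i)/d_i with (m_0, d_0) = (0, 1). a_0 = floor(sqrt(624)) = 24, since 24^2 = 576 <= 624 < 625 = 25^2.
Iterate m_{i+1} = d_i*a_i - m_i, d_{i+1} = (624 - m_{i+1}^2)/d_i, a_{i+1} = floor((a_0 + m_{i+1})/d_{i+1}):
  m_1 = 1*24 - 0 = 24, d_1 = (624 - 24^2)/1 = 48/1 = 48, a_1 = floor((24 + 24)/48) = 1.
  m_2 = 48*1 - 24 = 24, d_2 = (624 - 24^2)/48 = 48/48 = 1, a_2 = floor((24 + 24)/1) = 48.
  m_3 = 1*48 - 24 = 24, d_3 = (624 - 24^2)/1 = 48/1 = 48: (m_3, d_3) = (m_1, d_1) = (24, 48), so from here the quotients repeat a_1, a_2; the period length is 2.
Hence the expansion of sqrt(624) is a_0 = 24 followed by the repeating block 1, 48 (period 2).

[24; (1, 48)]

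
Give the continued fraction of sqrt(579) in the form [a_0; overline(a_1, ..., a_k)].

Write x_i = (sqrt(579) + m_i)/d_i with (m_0, d_0) = (0, 1). a_0 = floor(sqrt(579)) = 24, since 24^2 = 576 <= 579 < 625 = 25^2.
Iterate m_{i+1} = d_i*a_i - m_i, d_{i+1} = (579 - m_{i+1}^2)/d_i, a_{i+1} = floor((a_0 + m_{i+1})/d_{i+1}):
  m_1 = 1*24 - 0 = 24, d_1 = (579 - 24^2)/1 = 3/1 = 3, a_1 = floor((24 + 24)/3) = 16.
  m_2 = 3*16 - 24 = 24, d_2 = (579 - 24^2)/3 = 3/3 = 1, a_2 = floor((24 + 24)/1) = 48.
  m_3 = 1*48 - 24 = 24, d_3 = (579 - 24^2)/1 = 3/1 = 3: (m_3, d_3) = (m_1, d_1) = (24, 3), so from here the quotients repeat a_1, a_2; the period length is 2.
Hence the expansion of sqrt(579) is a_0 = 24 followed by the repeating block 16, 48 (period 2).

[24; overline(16, 48)]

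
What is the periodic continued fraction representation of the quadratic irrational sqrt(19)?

[4; (2, 1, 3, 1, 2, 8)]

Write x_i = (sqrt(19) + m_i)/d_i with (m_0, d_0) = (0, 1). a_0 = floor(sqrt(19)) = 4, since 4^2 = 16 <= 19 < 25 = 5^2.
Iterate m_{i+1} = d_i*a_i - m_i, d_{i+1} = (19 - m_{i+1}^2)/d_i, a_{i+1} = floor((a_0 + m_{i+1})/d_{i+1}):
  m_1 = 1*4 - 0 = 4, d_1 = (19 - 4^2)/1 = 3/1 = 3, a_1 = floor((4 + 4)/3) = 2.
  m_2 = 3*2 - 4 = 2, d_2 = (19 - 2^2)/3 = 15/3 = 5, a_2 = floor((4 + 2)/5) = 1.
  m_3 = 5*1 - 2 = 3, d_3 = (19 - 3^2)/5 = 10/5 = 2, a_3 = floor((4 + 3)/2) = 3.
  m_4 = 2*3 - 3 = 3, d_4 = (19 - 3^2)/2 = 10/2 = 5, a_4 = floor((4 + 3)/5) = 1.
  m_5 = 5*1 - 3 = 2, d_5 = (19 - 2^2)/5 = 15/5 = 3, a_5 = floor((4 + 2)/3) = 2.
  m_6 = 3*2 - 2 = 4, d_6 = (19 - 4^2)/3 = 3/3 = 1, a_6 = floor((4 + 4)/1) = 8.
  m_7 = 1*8 - 4 = 4, d_7 = (19 - 4^2)/1 = 3/1 = 3: (m_7, d_7) = (m_1, d_1) = (4, 3), so from here the quotients repeat a_1, ..., a_6; the period length is 6.
Hence the expansion of sqrt(19) is a_0 = 4 followed by the repeating block 2, 1, 3, 1, 2, 8 (period 6).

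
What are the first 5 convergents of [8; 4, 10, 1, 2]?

8/1, 33/4, 338/41, 371/45, 1080/131

Using the convergent recurrence p_i = a_i*p_{i-1} + p_{i-2}, q_i = a_i*q_{i-1} + q_{i-2} with p_{-2}=0, p_{-1}=1, q_{-2}=1, q_{-1}=0:
  i=0: a_0=8, p_0 = 8*1 + 0 = 8, q_0 = 8*0 + 1 = 1.
  i=1: a_1=4, p_1 = 4*8 + 1 = 33, q_1 = 4*1 + 0 = 4.
  i=2: a_2=10, p_2 = 10*33 + 8 = 338, q_2 = 10*4 + 1 = 41.
  i=3: a_3=1, p_3 = 1*338 + 33 = 371, q_3 = 1*41 + 4 = 45.
  i=4: a_4=2, p_4 = 2*371 + 338 = 1080, q_4 = 2*45 + 41 = 131.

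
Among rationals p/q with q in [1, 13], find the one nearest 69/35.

Expand x = 69/35 as a continued fraction with the Euclidean algorithm:
  69 = 1*35 + 34, so a_0 = 1.
  35 = 1*34 + 1, so a_1 = 1.
  34 = 34*1 + 0, so a_2 = 34.
so x = [1; 1, 34].
Convergents (p_i = a_i*p_{i-1} + p_{i-2}, q_i = a_i*q_{i-1} + q_{i-2} with p_{-2}=0, p_{-1}=1, q_{-2}=1, q_{-1}=0), until the denominator exceeds 13:
  i=0: a_0=1, p_0 = 1*1 + 0 = 1, q_0 = 1*0 + 1 = 1.
  i=1: a_1=1, p_1 = 1*1 + 1 = 2, q_1 = 1*1 + 0 = 1.
  i=2: a_2=34, p_2 = 34*2 + 1 = 69, q_2 = 34*1 + 1 = 35.
q_2 = 35 > 13, so the last convergent with denominator <= 13 is p_1/q_1 = 2/1.
The closest fraction with denominator <= 13 is either p_1/q_1 or the intermediate fraction (k*p_1 + p_0)/(k*q_1 + q_0) with the largest k >= 1 whose denominator stays <= 13; these approach x as k grows, and every other convergent or intermediate fraction in range is farther away.
Largest k: floor((13 - q_0)/q_1) = floor((13 - 1)/1) = 12.
That gives (12*2 + 1)/(12*1 + 1) = 25/13.
Compare the errors: |x - 2/1| = |69*1 - 2*35|/(35*1) = 1/35, and |x - 25/13| = |69*13 - 25*35|/(35*13) = 22/455.
Cross-multiplying, 1*455 = 455 < 770 = 22*35, so 1/35 is smaller: the convergent 2/1 is closer to x than 25/13.

2/1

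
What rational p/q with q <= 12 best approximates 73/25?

35/12

Expand x = 73/25 as a continued fraction with the Euclidean algorithm:
  73 = 2*25 + 23, so a_0 = 2.
  25 = 1*23 + 2, so a_1 = 1.
  23 = 11*2 + 1, so a_2 = 11.
  2 = 2*1 + 0, so a_3 = 2.
so x = [2; 1, 11, 2].
Convergents (p_i = a_i*p_{i-1} + p_{i-2}, q_i = a_i*q_{i-1} + q_{i-2} with p_{-2}=0, p_{-1}=1, q_{-2}=1, q_{-1}=0), until the denominator exceeds 12:
  i=0: a_0=2, p_0 = 2*1 + 0 = 2, q_0 = 2*0 + 1 = 1.
  i=1: a_1=1, p_1 = 1*2 + 1 = 3, q_1 = 1*1 + 0 = 1.
  i=2: a_2=11, p_2 = 11*3 + 2 = 35, q_2 = 11*1 + 1 = 12.
  i=3: a_3=2, p_3 = 2*35 + 3 = 73, q_3 = 2*12 + 1 = 25.
q_3 = 25 > 12, so the last convergent with denominator <= 12 is p_2/q_2 = 35/12.
The closest fraction with denominator <= 12 is either p_2/q_2 or the intermediate fraction (k*p_2 + p_1)/(k*q_2 + q_1) with the largest k >= 1 whose denominator stays <= 12; these approach x as k grows, and every other convergent or intermediate fraction in range is farther away.
Largest k: floor((12 - q_1)/q_2) = floor((12 - 1)/12) = 0.
Since k = 0, no intermediate fraction beyond p_2/q_2 has denominator <= 12, so the convergent 35/12 is the closest (its error is |73*12 - 35*25|/(25*12) = 1/300).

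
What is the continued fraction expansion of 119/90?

[1; 3, 9, 1, 2]

Run the Euclidean algorithm on 119 and 90; the successive quotients are the partial quotients a_0, a_1, ... (each step inverts the fractional part left over by the previous one):
  119 = 1*90 + 29, so a_0 = 1.
  90 = 3*29 + 3, so a_1 = 3.
  29 = 9*3 + 2, so a_2 = 9.
  3 = 1*2 + 1, so a_3 = 1.
  2 = 2*1 + 0, so a_4 = 2.
The remainder reaches 0 after 5 divisions, so the expansion has 5 partial quotients, read off in order.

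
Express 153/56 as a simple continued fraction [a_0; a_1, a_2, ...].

Run the Euclidean algorithm on 153 and 56; the successive quotients are the partial quotients a_0, a_1, ... (each step inverts the fractional part left over by the previous one):
  153 = 2*56 + 41, so a_0 = 2.
  56 = 1*41 + 15, so a_1 = 1.
  41 = 2*15 + 11, so a_2 = 2.
  15 = 1*11 + 4, so a_3 = 1.
  11 = 2*4 + 3, so a_4 = 2.
  4 = 1*3 + 1, so a_5 = 1.
  3 = 3*1 + 0, so a_6 = 3.
The remainder reaches 0 after 7 divisions, so the expansion has 7 partial quotients, read off in order.

[2; 1, 2, 1, 2, 1, 3]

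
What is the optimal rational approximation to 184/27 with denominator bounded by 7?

34/5

Expand x = 184/27 as a continued fraction with the Euclidean algorithm:
  184 = 6*27 + 22, so a_0 = 6.
  27 = 1*22 + 5, so a_1 = 1.
  22 = 4*5 + 2, so a_2 = 4.
  5 = 2*2 + 1, so a_3 = 2.
  2 = 2*1 + 0, so a_4 = 2.
so x = [6; 1, 4, 2, 2].
Convergents (p_i = a_i*p_{i-1} + p_{i-2}, q_i = a_i*q_{i-1} + q_{i-2} with p_{-2}=0, p_{-1}=1, q_{-2}=1, q_{-1}=0), until the denominator exceeds 7:
  i=0: a_0=6, p_0 = 6*1 + 0 = 6, q_0 = 6*0 + 1 = 1.
  i=1: a_1=1, p_1 = 1*6 + 1 = 7, q_1 = 1*1 + 0 = 1.
  i=2: a_2=4, p_2 = 4*7 + 6 = 34, q_2 = 4*1 + 1 = 5.
  i=3: a_3=2, p_3 = 2*34 + 7 = 75, q_3 = 2*5 + 1 = 11.
q_3 = 11 > 7, so the last convergent with denominator <= 7 is p_2/q_2 = 34/5.
The closest fraction with denominator <= 7 is either p_2/q_2 or the intermediate fraction (k*p_2 + p_1)/(k*q_2 + q_1) with the largest k >= 1 whose denominator stays <= 7; these approach x as k grows, and every other convergent or intermediate fraction in range is farther away.
Largest k: floor((7 - q_1)/q_2) = floor((7 - 1)/5) = 1.
That gives (1*34 + 7)/(1*5 + 1) = 41/6.
Compare the errors: |x - 34/5| = |184*5 - 34*27|/(27*5) = 2/135, and |x - 41/6| = |184*6 - 41*27|/(27*6) = 3/162.
Cross-multiplying, 2*162 = 324 < 405 = 3*135, so 2/135 is smaller: the convergent 34/5 is closer to x than 41/6.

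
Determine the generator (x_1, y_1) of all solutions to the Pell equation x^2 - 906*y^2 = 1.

First expand sqrt(906) as a continued fraction. With x_i = (sqrt(906) + m_i)/d_i and (m_0, d_0) = (0, 1): a_0 = floor(sqrt(906)) = 30, since 30^2 = 900 <= 906 < 961 = 31^2.
Iterate m_{i+1} = d_i*a_i - m_i, d_{i+1} = (906 - m_{i+1}^2)/d_i, a_{i+1} = floor((a_0 + m_{i+1})/d_{i+1}):
  m_1 = 1*30 - 0 = 30, d_1 = (906 - 30^2)/1 = 6/1 = 6, a_1 = floor((30 + 30)/6) = 10.
  m_2 = 6*10 - 30 = 30, d_2 = (906 - 30^2)/6 = 6/6 = 1, a_2 = floor((30 + 30)/1) = 60.
  m_3 = 1*60 - 30 = 30, d_3 = (906 - 30^2)/1 = 6/1 = 6: (m_3, d_3) = (m_1, d_1) = (30, 6), so from here the quotients repeat a_1, a_2; the period length is 2.
So sqrt(906) = [30; (10, 60)] with period length k = 2.
k is even, so the fundamental solution of x^2 - 906y^2 = 1 is (p_{k-1}, q_{k-1}) = (p_1, q_1); compute convergents through index 1.
Convergents (p_i = a_i*p_{i-1} + p_{i-2}, q_i = a_i*q_{i-1} + q_{i-2} with p_{-2}=0, p_{-1}=1, q_{-2}=1, q_{-1}=0):
  i=0: a_0=30, p_0 = 30*1 + 0 = 30, q_0 = 30*0 + 1 = 1.
  i=1: a_1=10, p_1 = 10*30 + 1 = 301, q_1 = 10*1 + 0 = 10.
Check: 301^2 - 906*10^2 = 90601 - 90600 = 1, so (x, y) = (301, 10) solves the equation, and by the theorem it is the least positive solution.

(x, y) = (301, 10)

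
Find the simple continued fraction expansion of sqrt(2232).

Write x_i = (sqrt(2232) + m_i)/d_i with (m_0, d_0) = (0, 1). a_0 = floor(sqrt(2232)) = 47, since 47^2 = 2209 <= 2232 < 2304 = 48^2.
Iterate m_{i+1} = d_i*a_i - m_i, d_{i+1} = (2232 - m_{i+1}^2)/d_i, a_{i+1} = floor((a_0 + m_{i+1})/d_{i+1}):
  m_1 = 1*47 - 0 = 47, d_1 = (2232 - 47^2)/1 = 23/1 = 23, a_1 = floor((47 + 47)/23) = 4.
  m_2 = 23*4 - 47 = 45, d_2 = (2232 - 45^2)/23 = 207/23 = 9, a_2 = floor((47 + 45)/9) = 10.
  m_3 = 9*10 - 45 = 45, d_3 = (2232 - 45^2)/9 = 207/9 = 23, a_3 = floor((47 + 45)/23) = 4.
  m_4 = 23*4 - 45 = 47, d_4 = (2232 - 47^2)/23 = 23/23 = 1, a_4 = floor((47 + 47)/1) = 94.
  m_5 = 1*94 - 47 = 47, d_5 = (2232 - 47^2)/1 = 23/1 = 23: (m_5, d_5) = (m_1, d_1) = (47, 23), so from here the quotients repeat a_1, ..., a_4; the period length is 4.
Hence the expansion of sqrt(2232) is a_0 = 47 followed by the repeating block 4, 10, 4, 94 (period 4).

[47; (4, 10, 4, 94)]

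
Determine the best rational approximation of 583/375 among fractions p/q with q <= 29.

Expand x = 583/375 as a continued fraction with the Euclidean algorithm:
  583 = 1*375 + 208, so a_0 = 1.
  375 = 1*208 + 167, so a_1 = 1.
  208 = 1*167 + 41, so a_2 = 1.
  167 = 4*41 + 3, so a_3 = 4.
  41 = 13*3 + 2, so a_4 = 13.
  3 = 1*2 + 1, so a_5 = 1.
  2 = 2*1 + 0, so a_6 = 2.
so x = [1; 1, 1, 4, 13, 1, 2].
Convergents (p_i = a_i*p_{i-1} + p_{i-2}, q_i = a_i*q_{i-1} + q_{i-2} with p_{-2}=0, p_{-1}=1, q_{-2}=1, q_{-1}=0), until the denominator exceeds 29:
  i=0: a_0=1, p_0 = 1*1 + 0 = 1, q_0 = 1*0 + 1 = 1.
  i=1: a_1=1, p_1 = 1*1 + 1 = 2, q_1 = 1*1 + 0 = 1.
  i=2: a_2=1, p_2 = 1*2 + 1 = 3, q_2 = 1*1 + 1 = 2.
  i=3: a_3=4, p_3 = 4*3 + 2 = 14, q_3 = 4*2 + 1 = 9.
  i=4: a_4=13, p_4 = 13*14 + 3 = 185, q_4 = 13*9 + 2 = 119.
q_4 = 119 > 29, so the last convergent with denominator <= 29 is p_3/q_3 = 14/9.
The closest fraction with denominator <= 29 is either p_3/q_3 or the intermediate fraction (k*p_3 + p_2)/(k*q_3 + q_2) with the largest k >= 1 whose denominator stays <= 29; these approach x as k grows, and every other convergent or intermediate fraction in range is farther away.
Largest k: floor((29 - q_2)/q_3) = floor((29 - 2)/9) = 3.
That gives (3*14 + 3)/(3*9 + 2) = 45/29.
Compare the errors: |x - 14/9| = |583*9 - 14*375|/(375*9) = 3/3375, and |x - 45/29| = |583*29 - 45*375|/(375*29) = 32/10875.
Cross-multiplying, 3*10875 = 32625 < 108000 = 32*3375, so 3/3375 is smaller: the convergent 14/9 is closer to x than 45/29.

14/9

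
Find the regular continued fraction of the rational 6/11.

Run the Euclidean algorithm on 6 and 11; the successive quotients are the partial quotients a_0, a_1, ... (each step inverts the fractional part left over by the previous one):
  6 = 0*11 + 6, so a_0 = 0.
  11 = 1*6 + 5, so a_1 = 1.
  6 = 1*5 + 1, so a_2 = 1.
  5 = 5*1 + 0, so a_3 = 5.
The remainder reaches 0 after 4 divisions, so the expansion has 4 partial quotients, read off in order.

[0; 1, 1, 5]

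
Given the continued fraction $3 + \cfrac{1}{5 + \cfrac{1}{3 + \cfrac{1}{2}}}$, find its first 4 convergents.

3/1, 16/5, 51/16, 118/37

Using the convergent recurrence p_i = a_i*p_{i-1} + p_{i-2}, q_i = a_i*q_{i-1} + q_{i-2} with p_{-2}=0, p_{-1}=1, q_{-2}=1, q_{-1}=0:
  i=0: a_0=3, p_0 = 3*1 + 0 = 3, q_0 = 3*0 + 1 = 1.
  i=1: a_1=5, p_1 = 5*3 + 1 = 16, q_1 = 5*1 + 0 = 5.
  i=2: a_2=3, p_2 = 3*16 + 3 = 51, q_2 = 3*5 + 1 = 16.
  i=3: a_3=2, p_3 = 2*51 + 16 = 118, q_3 = 2*16 + 5 = 37.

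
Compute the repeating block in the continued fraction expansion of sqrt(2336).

[48; (3, 96)]

Write x_i = (sqrt(2336) + m_i)/d_i with (m_0, d_0) = (0, 1). a_0 = floor(sqrt(2336)) = 48, since 48^2 = 2304 <= 2336 < 2401 = 49^2.
Iterate m_{i+1} = d_i*a_i - m_i, d_{i+1} = (2336 - m_{i+1}^2)/d_i, a_{i+1} = floor((a_0 + m_{i+1})/d_{i+1}):
  m_1 = 1*48 - 0 = 48, d_1 = (2336 - 48^2)/1 = 32/1 = 32, a_1 = floor((48 + 48)/32) = 3.
  m_2 = 32*3 - 48 = 48, d_2 = (2336 - 48^2)/32 = 32/32 = 1, a_2 = floor((48 + 48)/1) = 96.
  m_3 = 1*96 - 48 = 48, d_3 = (2336 - 48^2)/1 = 32/1 = 32: (m_3, d_3) = (m_1, d_1) = (48, 32), so from here the quotients repeat a_1, a_2; the period length is 2.
Hence the expansion of sqrt(2336) is a_0 = 48 followed by the repeating block 3, 96 (period 2).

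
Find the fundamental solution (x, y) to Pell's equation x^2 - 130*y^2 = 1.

First expand sqrt(130) as a continued fraction. With x_i = (sqrt(130) + m_i)/d_i and (m_0, d_0) = (0, 1): a_0 = floor(sqrt(130)) = 11, since 11^2 = 121 <= 130 < 144 = 12^2.
Iterate m_{i+1} = d_i*a_i - m_i, d_{i+1} = (130 - m_{i+1}^2)/d_i, a_{i+1} = floor((a_0 + m_{i+1})/d_{i+1}):
  m_1 = 1*11 - 0 = 11, d_1 = (130 - 11^2)/1 = 9/1 = 9, a_1 = floor((11 + 11)/9) = 2.
  m_2 = 9*2 - 11 = 7, d_2 = (130 - 7^2)/9 = 81/9 = 9, a_2 = floor((11 + 7)/9) = 2.
  m_3 = 9*2 - 7 = 11, d_3 = (130 - 11^2)/9 = 9/9 = 1, a_3 = floor((11 + 11)/1) = 22.
  m_4 = 1*22 - 11 = 11, d_4 = (130 - 11^2)/1 = 9/1 = 9: (m_4, d_4) = (m_1, d_1) = (11, 9), so from here the quotients repeat a_1, ..., a_3; the period length is 3.
So sqrt(130) = [11; (2, 2, 22)] with period length k = 3.
k is odd, so (p_{k-1}, q_{k-1}) only solves x^2 - 130y^2 = -1 and the fundamental solution of x^2 - 130y^2 = 1 is (p_{2k-1}, q_{2k-1}) = (p_5, q_5); compute convergents through index 5, running through the period twice.
Convergents (p_i = a_i*p_{i-1} + p_{i-2}, q_i = a_i*q_{i-1} + q_{i-2} with p_{-2}=0, p_{-1}=1, q_{-2}=1, q_{-1}=0):
  i=0: a_0=11, p_0 = 11*1 + 0 = 11, q_0 = 11*0 + 1 = 1.
  i=1: a_1=2, p_1 = 2*11 + 1 = 23, q_1 = 2*1 + 0 = 2.
  i=2: a_2=2, p_2 = 2*23 + 11 = 57, q_2 = 2*2 + 1 = 5.
  i=3: a_3=22, p_3 = 22*57 + 23 = 1277, q_3 = 22*5 + 2 = 112.
  i=4: a_4=2, p_4 = 2*1277 + 57 = 2611, q_4 = 2*112 + 5 = 229.
  i=5: a_5=2, p_5 = 2*2611 + 1277 = 6499, q_5 = 2*229 + 112 = 570.
Indeed p_2^2 - 130*q_2^2 = 3249 - 3250 = -1, not +1.
Check: 6499^2 - 130*570^2 = 42237001 - 42237000 = 1, so (x, y) = (6499, 570) solves the equation, and by the theorem it is the least positive solution.

(x, y) = (6499, 570)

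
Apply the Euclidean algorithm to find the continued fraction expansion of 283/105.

Run the Euclidean algorithm on 283 and 105; the successive quotients are the partial quotients a_0, a_1, ... (each step inverts the fractional part left over by the previous one):
  283 = 2*105 + 73, so a_0 = 2.
  105 = 1*73 + 32, so a_1 = 1.
  73 = 2*32 + 9, so a_2 = 2.
  32 = 3*9 + 5, so a_3 = 3.
  9 = 1*5 + 4, so a_4 = 1.
  5 = 1*4 + 1, so a_5 = 1.
  4 = 4*1 + 0, so a_6 = 4.
The remainder reaches 0 after 7 divisions, so the expansion has 7 partial quotients, read off in order.

[2; 1, 2, 3, 1, 1, 4]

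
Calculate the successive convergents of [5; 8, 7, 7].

5/1, 41/8, 292/57, 2085/407

Using the convergent recurrence p_i = a_i*p_{i-1} + p_{i-2}, q_i = a_i*q_{i-1} + q_{i-2} with p_{-2}=0, p_{-1}=1, q_{-2}=1, q_{-1}=0:
  i=0: a_0=5, p_0 = 5*1 + 0 = 5, q_0 = 5*0 + 1 = 1.
  i=1: a_1=8, p_1 = 8*5 + 1 = 41, q_1 = 8*1 + 0 = 8.
  i=2: a_2=7, p_2 = 7*41 + 5 = 292, q_2 = 7*8 + 1 = 57.
  i=3: a_3=7, p_3 = 7*292 + 41 = 2085, q_3 = 7*57 + 8 = 407.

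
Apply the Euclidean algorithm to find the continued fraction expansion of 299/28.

[10; 1, 2, 9]

Run the Euclidean algorithm on 299 and 28; the successive quotients are the partial quotients a_0, a_1, ... (each step inverts the fractional part left over by the previous one):
  299 = 10*28 + 19, so a_0 = 10.
  28 = 1*19 + 9, so a_1 = 1.
  19 = 2*9 + 1, so a_2 = 2.
  9 = 9*1 + 0, so a_3 = 9.
The remainder reaches 0 after 4 divisions, so the expansion has 4 partial quotients, read off in order.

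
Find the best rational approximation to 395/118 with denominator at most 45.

Expand x = 395/118 as a continued fraction with the Euclidean algorithm:
  395 = 3*118 + 41, so a_0 = 3.
  118 = 2*41 + 36, so a_1 = 2.
  41 = 1*36 + 5, so a_2 = 1.
  36 = 7*5 + 1, so a_3 = 7.
  5 = 5*1 + 0, so a_4 = 5.
so x = [3; 2, 1, 7, 5].
Convergents (p_i = a_i*p_{i-1} + p_{i-2}, q_i = a_i*q_{i-1} + q_{i-2} with p_{-2}=0, p_{-1}=1, q_{-2}=1, q_{-1}=0), until the denominator exceeds 45:
  i=0: a_0=3, p_0 = 3*1 + 0 = 3, q_0 = 3*0 + 1 = 1.
  i=1: a_1=2, p_1 = 2*3 + 1 = 7, q_1 = 2*1 + 0 = 2.
  i=2: a_2=1, p_2 = 1*7 + 3 = 10, q_2 = 1*2 + 1 = 3.
  i=3: a_3=7, p_3 = 7*10 + 7 = 77, q_3 = 7*3 + 2 = 23.
  i=4: a_4=5, p_4 = 5*77 + 10 = 395, q_4 = 5*23 + 3 = 118.
q_4 = 118 > 45, so the last convergent with denominator <= 45 is p_3/q_3 = 77/23.
The closest fraction with denominator <= 45 is either p_3/q_3 or the intermediate fraction (k*p_3 + p_2)/(k*q_3 + q_2) with the largest k >= 1 whose denominator stays <= 45; these approach x as k grows, and every other convergent or intermediate fraction in range is farther away.
Largest k: floor((45 - q_2)/q_3) = floor((45 - 3)/23) = 1.
That gives (1*77 + 10)/(1*23 + 3) = 87/26.
Compare the errors: |x - 77/23| = |395*23 - 77*118|/(118*23) = 1/2714, and |x - 87/26| = |395*26 - 87*118|/(118*26) = 4/3068.
Cross-multiplying, 1*3068 = 3068 < 10856 = 4*2714, so 1/2714 is smaller: the convergent 77/23 is closer to x than 87/26.

77/23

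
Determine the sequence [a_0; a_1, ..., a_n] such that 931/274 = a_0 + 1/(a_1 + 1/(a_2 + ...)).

Run the Euclidean algorithm on 931 and 274; the successive quotients are the partial quotients a_0, a_1, ... (each step inverts the fractional part left over by the previous one):
  931 = 3*274 + 109, so a_0 = 3.
  274 = 2*109 + 56, so a_1 = 2.
  109 = 1*56 + 53, so a_2 = 1.
  56 = 1*53 + 3, so a_3 = 1.
  53 = 17*3 + 2, so a_4 = 17.
  3 = 1*2 + 1, so a_5 = 1.
  2 = 2*1 + 0, so a_6 = 2.
The remainder reaches 0 after 7 divisions, so the expansion has 7 partial quotients, read off in order.

[3; 2, 1, 1, 17, 1, 2]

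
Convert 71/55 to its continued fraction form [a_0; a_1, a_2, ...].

Run the Euclidean algorithm on 71 and 55; the successive quotients are the partial quotients a_0, a_1, ... (each step inverts the fractional part left over by the previous one):
  71 = 1*55 + 16, so a_0 = 1.
  55 = 3*16 + 7, so a_1 = 3.
  16 = 2*7 + 2, so a_2 = 2.
  7 = 3*2 + 1, so a_3 = 3.
  2 = 2*1 + 0, so a_4 = 2.
The remainder reaches 0 after 5 divisions, so the expansion has 5 partial quotients, read off in order.

[1; 3, 2, 3, 2]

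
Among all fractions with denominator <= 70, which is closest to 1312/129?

417/41

Expand x = 1312/129 as a continued fraction with the Euclidean algorithm:
  1312 = 10*129 + 22, so a_0 = 10.
  129 = 5*22 + 19, so a_1 = 5.
  22 = 1*19 + 3, so a_2 = 1.
  19 = 6*3 + 1, so a_3 = 6.
  3 = 3*1 + 0, so a_4 = 3.
so x = [10; 5, 1, 6, 3].
Convergents (p_i = a_i*p_{i-1} + p_{i-2}, q_i = a_i*q_{i-1} + q_{i-2} with p_{-2}=0, p_{-1}=1, q_{-2}=1, q_{-1}=0), until the denominator exceeds 70:
  i=0: a_0=10, p_0 = 10*1 + 0 = 10, q_0 = 10*0 + 1 = 1.
  i=1: a_1=5, p_1 = 5*10 + 1 = 51, q_1 = 5*1 + 0 = 5.
  i=2: a_2=1, p_2 = 1*51 + 10 = 61, q_2 = 1*5 + 1 = 6.
  i=3: a_3=6, p_3 = 6*61 + 51 = 417, q_3 = 6*6 + 5 = 41.
  i=4: a_4=3, p_4 = 3*417 + 61 = 1312, q_4 = 3*41 + 6 = 129.
q_4 = 129 > 70, so the last convergent with denominator <= 70 is p_3/q_3 = 417/41.
The closest fraction with denominator <= 70 is either p_3/q_3 or the intermediate fraction (k*p_3 + p_2)/(k*q_3 + q_2) with the largest k >= 1 whose denominator stays <= 70; these approach x as k grows, and every other convergent or intermediate fraction in range is farther away.
Largest k: floor((70 - q_2)/q_3) = floor((70 - 6)/41) = 1.
That gives (1*417 + 61)/(1*41 + 6) = 478/47.
Compare the errors: |x - 417/41| = |1312*41 - 417*129|/(129*41) = 1/5289, and |x - 478/47| = |1312*47 - 478*129|/(129*47) = 2/6063.
Cross-multiplying, 1*6063 = 6063 < 10578 = 2*5289, so 1/5289 is smaller: the convergent 417/41 is closer to x than 478/47.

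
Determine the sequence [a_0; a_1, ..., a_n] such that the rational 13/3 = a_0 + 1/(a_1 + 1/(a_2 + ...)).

[4; 3]

Run the Euclidean algorithm on 13 and 3; the successive quotients are the partial quotients a_0, a_1, ... (each step inverts the fractional part left over by the previous one):
  13 = 4*3 + 1, so a_0 = 4.
  3 = 3*1 + 0, so a_1 = 3.
The remainder reaches 0 after 2 divisions, so the expansion has 2 partial quotients, read off in order.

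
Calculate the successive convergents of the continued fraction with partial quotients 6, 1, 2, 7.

Using the convergent recurrence p_i = a_i*p_{i-1} + p_{i-2}, q_i = a_i*q_{i-1} + q_{i-2} with p_{-2}=0, p_{-1}=1, q_{-2}=1, q_{-1}=0:
  i=0: a_0=6, p_0 = 6*1 + 0 = 6, q_0 = 6*0 + 1 = 1.
  i=1: a_1=1, p_1 = 1*6 + 1 = 7, q_1 = 1*1 + 0 = 1.
  i=2: a_2=2, p_2 = 2*7 + 6 = 20, q_2 = 2*1 + 1 = 3.
  i=3: a_3=7, p_3 = 7*20 + 7 = 147, q_3 = 7*3 + 1 = 22.

6/1, 7/1, 20/3, 147/22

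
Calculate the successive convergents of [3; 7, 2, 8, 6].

Using the convergent recurrence p_i = a_i*p_{i-1} + p_{i-2}, q_i = a_i*q_{i-1} + q_{i-2} with p_{-2}=0, p_{-1}=1, q_{-2}=1, q_{-1}=0:
  i=0: a_0=3, p_0 = 3*1 + 0 = 3, q_0 = 3*0 + 1 = 1.
  i=1: a_1=7, p_1 = 7*3 + 1 = 22, q_1 = 7*1 + 0 = 7.
  i=2: a_2=2, p_2 = 2*22 + 3 = 47, q_2 = 2*7 + 1 = 15.
  i=3: a_3=8, p_3 = 8*47 + 22 = 398, q_3 = 8*15 + 7 = 127.
  i=4: a_4=6, p_4 = 6*398 + 47 = 2435, q_4 = 6*127 + 15 = 777.

3/1, 22/7, 47/15, 398/127, 2435/777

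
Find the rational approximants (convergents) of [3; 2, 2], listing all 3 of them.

Using the convergent recurrence p_i = a_i*p_{i-1} + p_{i-2}, q_i = a_i*q_{i-1} + q_{i-2} with p_{-2}=0, p_{-1}=1, q_{-2}=1, q_{-1}=0:
  i=0: a_0=3, p_0 = 3*1 + 0 = 3, q_0 = 3*0 + 1 = 1.
  i=1: a_1=2, p_1 = 2*3 + 1 = 7, q_1 = 2*1 + 0 = 2.
  i=2: a_2=2, p_2 = 2*7 + 3 = 17, q_2 = 2*2 + 1 = 5.

3/1, 7/2, 17/5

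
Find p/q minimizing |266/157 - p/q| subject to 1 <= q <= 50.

Expand x = 266/157 as a continued fraction with the Euclidean algorithm:
  266 = 1*157 + 109, so a_0 = 1.
  157 = 1*109 + 48, so a_1 = 1.
  109 = 2*48 + 13, so a_2 = 2.
  48 = 3*13 + 9, so a_3 = 3.
  13 = 1*9 + 4, so a_4 = 1.
  9 = 2*4 + 1, so a_5 = 2.
  4 = 4*1 + 0, so a_6 = 4.
so x = [1; 1, 2, 3, 1, 2, 4].
Convergents (p_i = a_i*p_{i-1} + p_{i-2}, q_i = a_i*q_{i-1} + q_{i-2} with p_{-2}=0, p_{-1}=1, q_{-2}=1, q_{-1}=0), until the denominator exceeds 50:
  i=0: a_0=1, p_0 = 1*1 + 0 = 1, q_0 = 1*0 + 1 = 1.
  i=1: a_1=1, p_1 = 1*1 + 1 = 2, q_1 = 1*1 + 0 = 1.
  i=2: a_2=2, p_2 = 2*2 + 1 = 5, q_2 = 2*1 + 1 = 3.
  i=3: a_3=3, p_3 = 3*5 + 2 = 17, q_3 = 3*3 + 1 = 10.
  i=4: a_4=1, p_4 = 1*17 + 5 = 22, q_4 = 1*10 + 3 = 13.
  i=5: a_5=2, p_5 = 2*22 + 17 = 61, q_5 = 2*13 + 10 = 36.
  i=6: a_6=4, p_6 = 4*61 + 22 = 266, q_6 = 4*36 + 13 = 157.
q_6 = 157 > 50, so the last convergent with denominator <= 50 is p_5/q_5 = 61/36.
The closest fraction with denominator <= 50 is either p_5/q_5 or the intermediate fraction (k*p_5 + p_4)/(k*q_5 + q_4) with the largest k >= 1 whose denominator stays <= 50; these approach x as k grows, and every other convergent or intermediate fraction in range is farther away.
Largest k: floor((50 - q_4)/q_5) = floor((50 - 13)/36) = 1.
That gives (1*61 + 22)/(1*36 + 13) = 83/49.
Compare the errors: |x - 61/36| = |266*36 - 61*157|/(157*36) = 1/5652, and |x - 83/49| = |266*49 - 83*157|/(157*49) = 3/7693.
Cross-multiplying, 1*7693 = 7693 < 16956 = 3*5652, so 1/5652 is smaller: the convergent 61/36 is closer to x than 83/49.

61/36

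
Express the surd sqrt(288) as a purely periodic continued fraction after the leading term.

[16; (1, 32)]

Write x_i = (sqrt(288) + m_i)/d_i with (m_0, d_0) = (0, 1). a_0 = floor(sqrt(288)) = 16, since 16^2 = 256 <= 288 < 289 = 17^2.
Iterate m_{i+1} = d_i*a_i - m_i, d_{i+1} = (288 - m_{i+1}^2)/d_i, a_{i+1} = floor((a_0 + m_{i+1})/d_{i+1}):
  m_1 = 1*16 - 0 = 16, d_1 = (288 - 16^2)/1 = 32/1 = 32, a_1 = floor((16 + 16)/32) = 1.
  m_2 = 32*1 - 16 = 16, d_2 = (288 - 16^2)/32 = 32/32 = 1, a_2 = floor((16 + 16)/1) = 32.
  m_3 = 1*32 - 16 = 16, d_3 = (288 - 16^2)/1 = 32/1 = 32: (m_3, d_3) = (m_1, d_1) = (16, 32), so from here the quotients repeat a_1, a_2; the period length is 2.
Hence the expansion of sqrt(288) is a_0 = 16 followed by the repeating block 1, 32 (period 2).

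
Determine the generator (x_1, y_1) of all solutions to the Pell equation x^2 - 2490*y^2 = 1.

First expand sqrt(2490) as a continued fraction. With x_i = (sqrt(2490) + m_i)/d_i and (m_0, d_0) = (0, 1): a_0 = floor(sqrt(2490)) = 49, since 49^2 = 2401 <= 2490 < 2500 = 50^2.
Iterate m_{i+1} = d_i*a_i - m_i, d_{i+1} = (2490 - m_{i+1}^2)/d_i, a_{i+1} = floor((a_0 + m_{i+1})/d_{i+1}):
  m_1 = 1*49 - 0 = 49, d_1 = (2490 - 49^2)/1 = 89/1 = 89, a_1 = floor((49 + 49)/89) = 1.
  m_2 = 89*1 - 49 = 40, d_2 = (2490 - 40^2)/89 = 890/89 = 10, a_2 = floor((49 + 40)/10) = 8.
  m_3 = 10*8 - 40 = 40, d_3 = (2490 - 40^2)/10 = 890/10 = 89, a_3 = floor((49 + 40)/89) = 1.
  m_4 = 89*1 - 40 = 49, d_4 = (2490 - 49^2)/89 = 89/89 = 1, a_4 = floor((49 + 49)/1) = 98.
  m_5 = 1*98 - 49 = 49, d_5 = (2490 - 49^2)/1 = 89/1 = 89: (m_5, d_5) = (m_1, d_1) = (49, 89), so from here the quotients repeat a_1, ..., a_4; the period length is 4.
So sqrt(2490) = [49; (1, 8, 1, 98)] with period length k = 4.
k is even, so the fundamental solution of x^2 - 2490y^2 = 1 is (p_{k-1}, q_{k-1}) = (p_3, q_3); compute convergents through index 3.
Convergents (p_i = a_i*p_{i-1} + p_{i-2}, q_i = a_i*q_{i-1} + q_{i-2} with p_{-2}=0, p_{-1}=1, q_{-2}=1, q_{-1}=0):
  i=0: a_0=49, p_0 = 49*1 + 0 = 49, q_0 = 49*0 + 1 = 1.
  i=1: a_1=1, p_1 = 1*49 + 1 = 50, q_1 = 1*1 + 0 = 1.
  i=2: a_2=8, p_2 = 8*50 + 49 = 449, q_2 = 8*1 + 1 = 9.
  i=3: a_3=1, p_3 = 1*449 + 50 = 499, q_3 = 1*9 + 1 = 10.
Check: 499^2 - 2490*10^2 = 249001 - 249000 = 1, so (x, y) = (499, 10) solves the equation, and by the theorem it is the least positive solution.

(x, y) = (499, 10)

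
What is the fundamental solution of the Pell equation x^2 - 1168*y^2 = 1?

First expand sqrt(1168) as a continued fraction. With x_i = (sqrt(1168) + m_i)/d_i and (m_0, d_0) = (0, 1): a_0 = floor(sqrt(1168)) = 34, since 34^2 = 1156 <= 1168 < 1225 = 35^2.
Iterate m_{i+1} = d_i*a_i - m_i, d_{i+1} = (1168 - m_{i+1}^2)/d_i, a_{i+1} = floor((a_0 + m_{i+1})/d_{i+1}):
  m_1 = 1*34 - 0 = 34, d_1 = (1168 - 34^2)/1 = 12/1 = 12, a_1 = floor((34 + 34)/12) = 5.
  m_2 = 12*5 - 34 = 26, d_2 = (1168 - 26^2)/12 = 492/12 = 41, a_2 = floor((34 + 26)/41) = 1.
  m_3 = 41*1 - 26 = 15, d_3 = (1168 - 15^2)/41 = 943/41 = 23, a_3 = floor((34 + 15)/23) = 2.
  m_4 = 23*2 - 15 = 31, d_4 = (1168 - 31^2)/23 = 207/23 = 9, a_4 = floor((34 + 31)/9) = 7.
  m_5 = 9*7 - 31 = 32, d_5 = (1168 - 32^2)/9 = 144/9 = 16, a_5 = floor((34 + 32)/16) = 4.
  m_6 = 16*4 - 32 = 32, d_6 = (1168 - 32^2)/16 = 144/16 = 9, a_6 = floor((34 + 32)/9) = 7.
  m_7 = 9*7 - 32 = 31, d_7 = (1168 - 31^2)/9 = 207/9 = 23, a_7 = floor((34 + 31)/23) = 2.
  m_8 = 23*2 - 31 = 15, d_8 = (1168 - 15^2)/23 = 943/23 = 41, a_8 = floor((34 + 15)/41) = 1.
  m_9 = 41*1 - 15 = 26, d_9 = (1168 - 26^2)/41 = 492/41 = 12, a_9 = floor((34 + 26)/12) = 5.
  m_10 = 12*5 - 26 = 34, d_10 = (1168 - 34^2)/12 = 12/12 = 1, a_10 = floor((34 + 34)/1) = 68.
  m_11 = 1*68 - 34 = 34, d_11 = (1168 - 34^2)/1 = 12/1 = 12: (m_11, d_11) = (m_1, d_1) = (34, 12), so from here the quotients repeat a_1, ..., a_10; the period length is 10.
So sqrt(1168) = [34; (5, 1, 2, 7, 4, 7, 2, 1, 5, 68)] with period length k = 10.
k is even, so the fundamental solution of x^2 - 1168y^2 = 1 is (p_{k-1}, q_{k-1}) = (p_9, q_9); compute convergents through index 9.
Convergents (p_i = a_i*p_{i-1} + p_{i-2}, q_i = a_i*q_{i-1} + q_{i-2} with p_{-2}=0, p_{-1}=1, q_{-2}=1, q_{-1}=0):
  i=0: a_0=34, p_0 = 34*1 + 0 = 34, q_0 = 34*0 + 1 = 1.
  i=1: a_1=5, p_1 = 5*34 + 1 = 171, q_1 = 5*1 + 0 = 5.
  i=2: a_2=1, p_2 = 1*171 + 34 = 205, q_2 = 1*5 + 1 = 6.
  i=3: a_3=2, p_3 = 2*205 + 171 = 581, q_3 = 2*6 + 5 = 17.
  i=4: a_4=7, p_4 = 7*581 + 205 = 4272, q_4 = 7*17 + 6 = 125.
  i=5: a_5=4, p_5 = 4*4272 + 581 = 17669, q_5 = 4*125 + 17 = 517.
  i=6: a_6=7, p_6 = 7*17669 + 4272 = 127955, q_6 = 7*517 + 125 = 3744.
  i=7: a_7=2, p_7 = 2*127955 + 17669 = 273579, q_7 = 2*3744 + 517 = 8005.
  i=8: a_8=1, p_8 = 1*273579 + 127955 = 401534, q_8 = 1*8005 + 3744 = 11749.
  i=9: a_9=5, p_9 = 5*401534 + 273579 = 2281249, q_9 = 5*11749 + 8005 = 66750.
Check: 2281249^2 - 1168*66750^2 = 5204097000001 - 5204097000000 = 1, so (x, y) = (2281249, 66750) solves the equation, and by the theorem it is the least positive solution.

(x, y) = (2281249, 66750)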